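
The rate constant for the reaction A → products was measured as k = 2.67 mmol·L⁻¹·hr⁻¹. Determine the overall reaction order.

zeroth order (0)

Step 1: The units of k for an nth-order reaction are (concentration)^(1-n)·(time)⁻¹.
Step 2: Here k has units mmol·L⁻¹·hr⁻¹, so the concentration exponent is 1.
Step 3: 1 - n = 1 ⇒ n = 0. The reaction is zeroth order.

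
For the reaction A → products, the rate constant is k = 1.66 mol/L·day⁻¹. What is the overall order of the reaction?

zeroth order (0)

Step 1: The units of k for an nth-order reaction are (concentration)^(1-n)·(time)⁻¹.
Step 2: Here k has units mol/L·day⁻¹, so the concentration exponent is 1.
Step 3: 1 - n = 1 ⇒ n = 0. The reaction is zeroth order.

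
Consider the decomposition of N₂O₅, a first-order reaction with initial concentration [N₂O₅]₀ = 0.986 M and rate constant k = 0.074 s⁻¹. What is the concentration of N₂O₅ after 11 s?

0.4369 M

Step 1: For a first-order reaction: [N₂O₅] = [N₂O₅]₀ × e^(-kt)
Step 2: [N₂O₅] = 0.986 × e^(-0.074 × 11)
Step 3: [N₂O₅] = 0.986 × e^(-0.814)
Step 4: [N₂O₅] = 0.986 × 0.443082 = 0.4369 M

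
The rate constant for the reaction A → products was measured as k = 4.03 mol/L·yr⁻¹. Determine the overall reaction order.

zeroth order (0)

Step 1: The units of k for an nth-order reaction are (concentration)^(1-n)·(time)⁻¹.
Step 2: Here k has units mol/L·yr⁻¹, so the concentration exponent is 1.
Step 3: 1 - n = 1 ⇒ n = 0. The reaction is zeroth order.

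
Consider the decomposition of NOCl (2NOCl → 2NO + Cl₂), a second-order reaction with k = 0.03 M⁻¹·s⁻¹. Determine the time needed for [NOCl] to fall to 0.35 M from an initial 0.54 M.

33.51 s

Step 1: For second-order: t = (1/[NOCl] - 1/[NOCl]₀)/k
Step 2: t = (1/0.35 - 1/0.54)/0.03
Step 3: t = (2.857 - 1.852)/0.03
Step 4: t = 1.005/0.03 = 33.51 s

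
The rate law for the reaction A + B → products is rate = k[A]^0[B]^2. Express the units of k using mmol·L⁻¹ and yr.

(mmol·L⁻¹)⁻¹·yr⁻¹

Step 1: Overall order = 0 + 2 = 2.
Step 2: rate has units mmol·L⁻¹·yr⁻¹; [A]^0[B]^2 has units (mmol·L⁻¹)^2.
Step 3: k = rate/([A]^0[B]^2), so units of k = (mmol·L⁻¹)^(1-2)·yr⁻¹ = (mmol·L⁻¹)⁻¹·yr⁻¹.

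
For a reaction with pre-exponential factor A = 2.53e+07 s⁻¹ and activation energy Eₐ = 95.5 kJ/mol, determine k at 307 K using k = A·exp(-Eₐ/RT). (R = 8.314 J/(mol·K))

1.42e-09 s⁻¹

Step 1: Use the Arrhenius equation: k = A × exp(-Eₐ/RT)
Step 2: Convert Eₐ to J/mol: 95.5 kJ/mol = 95500 J/mol
Step 3: Calculate the exponent: -Eₐ/(RT) = -95500/(8.314 × 307) = -37.41579
Step 4: k = 2.53e+07 × exp(-37.41579)
Step 5: k = 2.53e+07 × 5.63027e-17 = 1.4245e-09 s⁻¹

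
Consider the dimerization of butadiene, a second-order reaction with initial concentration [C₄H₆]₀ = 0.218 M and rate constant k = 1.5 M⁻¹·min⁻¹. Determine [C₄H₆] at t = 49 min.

0.01281 M

Step 1: For a second-order reaction: 1/[C₄H₆] = 1/[C₄H₆]₀ + kt
Step 2: 1/[C₄H₆] = 1/0.218 + 1.5 × 49
Step 3: 1/[C₄H₆] = 4.587 + 73.5 = 78.09
Step 4: [C₄H₆] = 1/78.09 = 0.01281 M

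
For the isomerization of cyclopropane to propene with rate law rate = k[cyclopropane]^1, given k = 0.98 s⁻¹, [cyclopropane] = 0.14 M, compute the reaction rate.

0.1372 M/s

Step 1: Identify the rate law: rate = k[cyclopropane]^1
Step 2: Substitute values: rate = 0.98 × (0.14)^1
Step 3: Calculate: rate = 0.98 × 0.14 = 0.1372 M/s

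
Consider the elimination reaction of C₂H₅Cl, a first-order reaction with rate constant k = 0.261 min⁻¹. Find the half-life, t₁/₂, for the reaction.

2.656 min

Step 1: For a first-order reaction, t₁/₂ = ln(2)/k
Step 2: t₁/₂ = ln(2)/0.261
Step 3: t₁/₂ = 0.6931/0.261 = 2.656 min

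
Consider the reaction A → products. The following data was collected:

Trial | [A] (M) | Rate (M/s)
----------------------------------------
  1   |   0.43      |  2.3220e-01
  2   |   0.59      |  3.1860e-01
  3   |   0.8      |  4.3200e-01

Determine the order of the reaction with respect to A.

first order (1)

Step 1: Compare trials to find order n where rate₂/rate₁ = ([A]₂/[A]₁)^n
Step 2: rate₂/rate₁ = 3.1860e-01/2.3220e-01 = 1.372
Step 3: [A]₂/[A]₁ = 0.59/0.43 = 1.372
Step 4: n = ln(1.372)/ln(1.372) = 1.00 ≈ 1
Step 5: The reaction is first order in A.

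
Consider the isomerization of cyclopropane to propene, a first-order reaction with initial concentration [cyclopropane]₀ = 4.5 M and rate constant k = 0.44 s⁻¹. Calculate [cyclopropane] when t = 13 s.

0.01476 M

Step 1: For a first-order reaction: [cyclopropane] = [cyclopropane]₀ × e^(-kt)
Step 2: [cyclopropane] = 4.5 × e^(-0.44 × 13)
Step 3: [cyclopropane] = 4.5 × e^(-5.72)
Step 4: [cyclopropane] = 4.5 × 0.00327971 = 0.01476 M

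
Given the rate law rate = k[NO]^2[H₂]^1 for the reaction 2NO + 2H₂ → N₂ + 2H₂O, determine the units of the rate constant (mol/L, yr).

(mol/L)⁻²·yr⁻¹

Step 1: Overall order = 2 + 1 = 3.
Step 2: rate has units mol/L·yr⁻¹; [NO]^2[H₂]^1 has units (mol/L)^3.
Step 3: k = rate/([NO]^2[H₂]^1), so units of k = (mol/L)^(1-3)·yr⁻¹ = (mol/L)⁻²·yr⁻¹.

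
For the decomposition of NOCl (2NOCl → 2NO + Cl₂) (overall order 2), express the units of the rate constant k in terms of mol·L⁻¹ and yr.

(mol·L⁻¹)⁻¹·yr⁻¹

Step 1: For overall order n, rate = k × (concentration)^n.
Step 2: Rate has units mol·L⁻¹·yr⁻¹; concentration term has units (mol·L⁻¹)^2.
Step 3: k = rate / (concentration)^n, so units of k = (mol·L⁻¹)^(1-2)·yr⁻¹ = (mol·L⁻¹)⁻¹·yr⁻¹.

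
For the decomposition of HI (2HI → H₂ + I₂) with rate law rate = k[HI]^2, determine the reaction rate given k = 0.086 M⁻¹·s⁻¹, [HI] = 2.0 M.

0.344 M/s

Step 1: Identify the rate law: rate = k[HI]^2
Step 2: Substitute values: rate = 0.086 × (2.0)^2
Step 3: Calculate: rate = 0.086 × 4 = 0.344 M/s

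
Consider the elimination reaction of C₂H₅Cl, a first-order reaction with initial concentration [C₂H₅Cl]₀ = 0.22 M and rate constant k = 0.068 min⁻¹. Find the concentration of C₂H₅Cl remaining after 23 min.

0.04605 M

Step 1: For a first-order reaction: [C₂H₅Cl] = [C₂H₅Cl]₀ × e^(-kt)
Step 2: [C₂H₅Cl] = 0.22 × e^(-0.068 × 23)
Step 3: [C₂H₅Cl] = 0.22 × e^(-1.564)
Step 4: [C₂H₅Cl] = 0.22 × 0.209297 = 0.04605 M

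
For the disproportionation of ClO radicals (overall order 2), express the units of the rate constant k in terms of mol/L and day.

(mol/L)⁻¹·day⁻¹

Step 1: For overall order n, rate = k × (concentration)^n.
Step 2: Rate has units mol/L·day⁻¹; concentration term has units (mol/L)^2.
Step 3: k = rate / (concentration)^n, so units of k = (mol/L)^(1-2)·day⁻¹ = (mol/L)⁻¹·day⁻¹.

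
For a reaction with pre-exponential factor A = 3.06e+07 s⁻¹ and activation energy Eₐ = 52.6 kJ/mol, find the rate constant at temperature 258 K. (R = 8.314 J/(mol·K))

6.85e-04 s⁻¹

Step 1: Use the Arrhenius equation: k = A × exp(-Eₐ/RT)
Step 2: Convert Eₐ to J/mol: 52.6 kJ/mol = 52600 J/mol
Step 3: Calculate the exponent: -Eₐ/(RT) = -52600/(8.314 × 258) = -24.52201
Step 4: k = 3.06e+07 × exp(-24.52201)
Step 5: k = 3.06e+07 × 2.23989e-11 = 6.8541e-04 s⁻¹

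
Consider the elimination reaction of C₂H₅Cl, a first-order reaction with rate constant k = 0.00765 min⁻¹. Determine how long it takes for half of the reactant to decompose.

90.61 min

Step 1: For a first-order reaction, t₁/₂ = ln(2)/k
Step 2: t₁/₂ = ln(2)/0.00765
Step 3: t₁/₂ = 0.6931/0.00765 = 90.61 min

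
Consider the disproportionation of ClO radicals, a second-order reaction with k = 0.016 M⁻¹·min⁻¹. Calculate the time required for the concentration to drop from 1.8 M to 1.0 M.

27.78 min

Step 1: For second-order: t = (1/[ClO] - 1/[ClO]₀)/k
Step 2: t = (1/1.0 - 1/1.8)/0.016
Step 3: t = (1 - 0.5556)/0.016
Step 4: t = 0.4444/0.016 = 27.78 min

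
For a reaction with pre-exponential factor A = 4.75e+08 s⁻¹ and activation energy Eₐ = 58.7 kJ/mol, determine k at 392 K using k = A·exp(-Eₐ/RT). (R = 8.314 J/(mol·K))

7.15e+00 s⁻¹

Step 1: Use the Arrhenius equation: k = A × exp(-Eₐ/RT)
Step 2: Convert Eₐ to J/mol: 58.7 kJ/mol = 58700 J/mol
Step 3: Calculate the exponent: -Eₐ/(RT) = -58700/(8.314 × 392) = -18.01117
Step 4: k = 4.75e+08 × exp(-18.01117)
Step 5: k = 4.75e+08 × 1.50608e-08 = 7.1539e+00 s⁻¹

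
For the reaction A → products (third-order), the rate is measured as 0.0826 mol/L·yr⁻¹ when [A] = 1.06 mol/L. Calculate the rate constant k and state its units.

0.06935 (mol/L)⁻²·yr⁻¹

Step 1: rate = k[A]^3, so k = rate / [A]^3.
Step 2: k = 0.0826 / (1.06)^3 = 0.0826 / 1.191.
Step 3: k = 0.06935 (mol/L)⁻²·yr⁻¹.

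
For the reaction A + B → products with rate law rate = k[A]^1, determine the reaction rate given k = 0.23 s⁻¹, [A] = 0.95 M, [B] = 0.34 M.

0.2185 M/s

Step 1: The rate law is rate = k[A]^1
Step 2: Note that the rate does not depend on [B] (zero order in B).
Step 3: rate = 0.23 × (0.95)^1 = 0.2185 M/s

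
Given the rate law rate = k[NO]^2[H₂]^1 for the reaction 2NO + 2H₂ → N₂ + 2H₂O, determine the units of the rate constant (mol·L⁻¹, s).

(mol·L⁻¹)⁻²·s⁻¹

Step 1: Overall order = 2 + 1 = 3.
Step 2: rate has units mol·L⁻¹·s⁻¹; [NO]^2[H₂]^1 has units (mol·L⁻¹)^3.
Step 3: k = rate/([NO]^2[H₂]^1), so units of k = (mol·L⁻¹)^(1-3)·s⁻¹ = (mol·L⁻¹)⁻²·s⁻¹.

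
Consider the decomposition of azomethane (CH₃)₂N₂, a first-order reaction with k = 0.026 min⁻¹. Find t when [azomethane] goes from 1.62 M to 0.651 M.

35.06 min

Step 1: For first-order: t = ln([azomethane]₀/[azomethane])/k
Step 2: t = ln(1.62/0.651)/0.026
Step 3: t = ln(2.488)/0.026
Step 4: t = 0.9117/0.026 = 35.06 min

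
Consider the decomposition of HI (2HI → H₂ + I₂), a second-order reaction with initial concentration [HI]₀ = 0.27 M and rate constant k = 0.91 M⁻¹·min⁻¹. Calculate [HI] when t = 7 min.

0.09927 M

Step 1: For a second-order reaction: 1/[HI] = 1/[HI]₀ + kt
Step 2: 1/[HI] = 1/0.27 + 0.91 × 7
Step 3: 1/[HI] = 3.704 + 6.37 = 10.07
Step 4: [HI] = 1/10.07 = 0.09927 M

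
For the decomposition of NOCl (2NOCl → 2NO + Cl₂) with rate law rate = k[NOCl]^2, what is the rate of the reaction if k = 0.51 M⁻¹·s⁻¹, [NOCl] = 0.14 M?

0.009996 M/s

Step 1: Identify the rate law: rate = k[NOCl]^2
Step 2: Substitute values: rate = 0.51 × (0.14)^2
Step 3: Calculate: rate = 0.51 × 0.0196 = 0.009996 M/s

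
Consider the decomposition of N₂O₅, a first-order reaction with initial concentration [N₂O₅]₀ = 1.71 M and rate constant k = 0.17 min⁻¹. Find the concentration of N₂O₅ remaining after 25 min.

0.02439 M

Step 1: For a first-order reaction: [N₂O₅] = [N₂O₅]₀ × e^(-kt)
Step 2: [N₂O₅] = 1.71 × e^(-0.17 × 25)
Step 3: [N₂O₅] = 1.71 × e^(-4.25)
Step 4: [N₂O₅] = 1.71 × 0.0142642 = 0.02439 M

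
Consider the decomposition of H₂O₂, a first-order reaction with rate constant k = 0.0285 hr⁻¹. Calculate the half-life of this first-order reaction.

24.32 hr

Step 1: For a first-order reaction, t₁/₂ = ln(2)/k
Step 2: t₁/₂ = ln(2)/0.0285
Step 3: t₁/₂ = 0.6931/0.0285 = 24.32 hr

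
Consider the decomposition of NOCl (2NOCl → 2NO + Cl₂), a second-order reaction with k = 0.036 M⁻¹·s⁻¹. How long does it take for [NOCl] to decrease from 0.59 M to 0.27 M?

55.8 s

Step 1: For second-order: t = (1/[NOCl] - 1/[NOCl]₀)/k
Step 2: t = (1/0.27 - 1/0.59)/0.036
Step 3: t = (3.704 - 1.695)/0.036
Step 4: t = 2.009/0.036 = 55.8 s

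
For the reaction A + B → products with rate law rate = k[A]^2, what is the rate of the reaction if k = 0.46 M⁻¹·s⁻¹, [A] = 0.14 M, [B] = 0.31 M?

0.009016 M/s

Step 1: The rate law is rate = k[A]^2
Step 2: Note that the rate does not depend on [B] (zero order in B).
Step 3: rate = 0.46 × (0.14)^2 = 0.009016 M/s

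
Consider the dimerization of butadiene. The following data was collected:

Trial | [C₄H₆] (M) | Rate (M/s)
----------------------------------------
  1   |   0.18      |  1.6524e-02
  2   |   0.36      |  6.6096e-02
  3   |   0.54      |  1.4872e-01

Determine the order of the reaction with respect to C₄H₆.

second order (2)

Step 1: Compare trials to find order n where rate₂/rate₁ = ([C₄H₆]₂/[C₄H₆]₁)^n
Step 2: rate₂/rate₁ = 6.6096e-02/1.6524e-02 = 4
Step 3: [C₄H₆]₂/[C₄H₆]₁ = 0.36/0.18 = 2
Step 4: n = ln(4)/ln(2) = 2.00 ≈ 2
Step 5: The reaction is second order in C₄H₆.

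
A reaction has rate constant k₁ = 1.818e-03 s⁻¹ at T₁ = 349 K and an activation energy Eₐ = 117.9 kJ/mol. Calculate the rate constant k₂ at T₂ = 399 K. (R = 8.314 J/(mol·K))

2.958e-01 s⁻¹

Step 1: Use the two-temperature Arrhenius form: ln(k₂/k₁) = -Eₐ/R × (1/T₂ - 1/T₁)
Step 2: Convert Eₐ to J/mol: 117.9 kJ/mol = 117900 J/mol
Step 3: 1/T₂ - 1/T₁ = 1/399 - 1/349 = -3.590638e-04 K⁻¹
Step 4: ln(k₂/k₁) = -117900/8.314 × -3.590638e-04 = 5.09185
Step 5: k₂ = k₁ × exp(5.09185) = 1.818e-03 × 1.62691e+02 = 2.958e-01 s⁻¹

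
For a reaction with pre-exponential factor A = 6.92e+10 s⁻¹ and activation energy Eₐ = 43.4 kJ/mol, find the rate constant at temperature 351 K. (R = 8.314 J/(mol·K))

2.41e+04 s⁻¹

Step 1: Use the Arrhenius equation: k = A × exp(-Eₐ/RT)
Step 2: Convert Eₐ to J/mol: 43.4 kJ/mol = 43400 J/mol
Step 3: Calculate the exponent: -Eₐ/(RT) = -43400/(8.314 × 351) = -14.87211
Step 4: k = 6.92e+10 × exp(-14.87211)
Step 5: k = 6.92e+10 × 3.47636e-07 = 2.4056e+04 s⁻¹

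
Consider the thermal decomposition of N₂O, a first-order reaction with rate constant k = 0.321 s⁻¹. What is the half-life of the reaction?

2.159 s

Step 1: For a first-order reaction, t₁/₂ = ln(2)/k
Step 2: t₁/₂ = ln(2)/0.321
Step 3: t₁/₂ = 0.6931/0.321 = 2.159 s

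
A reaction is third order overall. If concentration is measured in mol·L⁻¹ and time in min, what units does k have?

(mol·L⁻¹)⁻²·min⁻¹

Step 1: For overall order n, rate = k × (concentration)^n.
Step 2: Rate has units mol·L⁻¹·min⁻¹; concentration term has units (mol·L⁻¹)^3.
Step 3: k = rate / (concentration)^n, so units of k = (mol·L⁻¹)^(1-3)·min⁻¹ = (mol·L⁻¹)⁻²·min⁻¹.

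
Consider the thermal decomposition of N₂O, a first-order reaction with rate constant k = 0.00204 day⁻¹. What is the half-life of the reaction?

339.8 day

Step 1: For a first-order reaction, t₁/₂ = ln(2)/k
Step 2: t₁/₂ = ln(2)/0.00204
Step 3: t₁/₂ = 0.6931/0.00204 = 339.8 day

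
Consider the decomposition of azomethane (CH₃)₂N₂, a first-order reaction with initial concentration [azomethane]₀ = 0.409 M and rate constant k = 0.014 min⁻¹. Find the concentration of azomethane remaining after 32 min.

0.2613 M

Step 1: For a first-order reaction: [azomethane] = [azomethane]₀ × e^(-kt)
Step 2: [azomethane] = 0.409 × e^(-0.014 × 32)
Step 3: [azomethane] = 0.409 × e^(-0.448)
Step 4: [azomethane] = 0.409 × 0.638905 = 0.2613 M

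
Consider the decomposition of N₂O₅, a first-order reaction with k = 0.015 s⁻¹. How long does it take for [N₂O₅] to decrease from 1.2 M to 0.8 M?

27.03 s

Step 1: For first-order: t = ln([N₂O₅]₀/[N₂O₅])/k
Step 2: t = ln(1.2/0.8)/0.015
Step 3: t = ln(1.5)/0.015
Step 4: t = 0.4055/0.015 = 27.03 s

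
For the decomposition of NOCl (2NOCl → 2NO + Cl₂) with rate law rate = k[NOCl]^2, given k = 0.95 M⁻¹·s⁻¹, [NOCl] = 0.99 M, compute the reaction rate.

0.9311 M/s

Step 1: Identify the rate law: rate = k[NOCl]^2
Step 2: Substitute values: rate = 0.95 × (0.99)^2
Step 3: Calculate: rate = 0.95 × 0.9801 = 0.931095 M/s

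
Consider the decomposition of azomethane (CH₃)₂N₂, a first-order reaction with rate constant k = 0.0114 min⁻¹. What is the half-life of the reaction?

60.8 min

Step 1: For a first-order reaction, t₁/₂ = ln(2)/k
Step 2: t₁/₂ = ln(2)/0.0114
Step 3: t₁/₂ = 0.6931/0.0114 = 60.8 min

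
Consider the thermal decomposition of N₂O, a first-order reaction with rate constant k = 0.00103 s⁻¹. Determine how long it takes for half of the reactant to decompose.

673 s

Step 1: For a first-order reaction, t₁/₂ = ln(2)/k
Step 2: t₁/₂ = ln(2)/0.00103
Step 3: t₁/₂ = 0.6931/0.00103 = 673 s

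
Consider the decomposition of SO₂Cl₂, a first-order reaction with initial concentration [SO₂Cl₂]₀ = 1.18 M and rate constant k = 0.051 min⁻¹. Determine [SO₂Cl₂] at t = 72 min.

0.03 M

Step 1: For a first-order reaction: [SO₂Cl₂] = [SO₂Cl₂]₀ × e^(-kt)
Step 2: [SO₂Cl₂] = 1.18 × e^(-0.051 × 72)
Step 3: [SO₂Cl₂] = 1.18 × e^(-3.672)
Step 4: [SO₂Cl₂] = 1.18 × 0.0254256 = 0.03 M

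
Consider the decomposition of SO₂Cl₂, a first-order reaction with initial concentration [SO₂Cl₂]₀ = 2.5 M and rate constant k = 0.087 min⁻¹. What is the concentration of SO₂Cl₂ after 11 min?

0.9601 M

Step 1: For a first-order reaction: [SO₂Cl₂] = [SO₂Cl₂]₀ × e^(-kt)
Step 2: [SO₂Cl₂] = 2.5 × e^(-0.087 × 11)
Step 3: [SO₂Cl₂] = 2.5 × e^(-0.957)
Step 4: [SO₂Cl₂] = 2.5 × 0.384043 = 0.9601 M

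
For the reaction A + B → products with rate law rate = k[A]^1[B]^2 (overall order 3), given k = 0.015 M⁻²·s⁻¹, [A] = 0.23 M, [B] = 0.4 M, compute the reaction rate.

0.000552 M/s

Step 1: The rate law is rate = k[A]^1[B]^2, overall order = 1+2 = 3
Step 2: Substitute values: rate = 0.015 × (0.23)^1 × (0.4)^2
Step 3: rate = 0.015 × 0.23 × 0.16 = 0.000552 M/s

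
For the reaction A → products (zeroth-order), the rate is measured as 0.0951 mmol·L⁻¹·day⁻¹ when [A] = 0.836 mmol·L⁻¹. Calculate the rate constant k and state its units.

0.0951 mmol·L⁻¹·day⁻¹

Step 1: For a zeroth-order reaction, rate = k (independent of concentration).
Step 2: k = rate = 0.0951 mmol·L⁻¹·day⁻¹.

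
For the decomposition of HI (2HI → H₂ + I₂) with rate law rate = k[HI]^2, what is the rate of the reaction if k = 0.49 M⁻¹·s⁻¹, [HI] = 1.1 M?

0.5929 M/s

Step 1: Identify the rate law: rate = k[HI]^2
Step 2: Substitute values: rate = 0.49 × (1.1)^2
Step 3: Calculate: rate = 0.49 × 1.21 = 0.5929 M/s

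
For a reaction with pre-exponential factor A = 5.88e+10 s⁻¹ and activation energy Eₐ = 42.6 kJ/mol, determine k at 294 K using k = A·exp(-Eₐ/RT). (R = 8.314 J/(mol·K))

1.59e+03 s⁻¹

Step 1: Use the Arrhenius equation: k = A × exp(-Eₐ/RT)
Step 2: Convert Eₐ to J/mol: 42.6 kJ/mol = 42600 J/mol
Step 3: Calculate the exponent: -Eₐ/(RT) = -42600/(8.314 × 294) = -17.42819
Step 4: k = 5.88e+10 × exp(-17.42819)
Step 5: k = 5.88e+10 × 2.69795e-08 = 1.5864e+03 s⁻¹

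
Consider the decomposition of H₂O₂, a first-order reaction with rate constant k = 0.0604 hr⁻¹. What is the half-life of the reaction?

11.48 hr

Step 1: For a first-order reaction, t₁/₂ = ln(2)/k
Step 2: t₁/₂ = ln(2)/0.0604
Step 3: t₁/₂ = 0.6931/0.0604 = 11.48 hr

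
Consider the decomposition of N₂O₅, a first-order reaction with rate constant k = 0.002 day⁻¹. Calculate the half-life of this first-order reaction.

346.6 day

Step 1: For a first-order reaction, t₁/₂ = ln(2)/k
Step 2: t₁/₂ = ln(2)/0.002
Step 3: t₁/₂ = 0.6931/0.002 = 346.6 day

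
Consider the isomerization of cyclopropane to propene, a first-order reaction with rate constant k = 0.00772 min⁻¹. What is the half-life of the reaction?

89.79 min

Step 1: For a first-order reaction, t₁/₂ = ln(2)/k
Step 2: t₁/₂ = ln(2)/0.00772
Step 3: t₁/₂ = 0.6931/0.00772 = 89.79 min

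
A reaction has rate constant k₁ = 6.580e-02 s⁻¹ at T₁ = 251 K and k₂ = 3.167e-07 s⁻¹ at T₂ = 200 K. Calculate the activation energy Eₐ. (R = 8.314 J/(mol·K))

100.2 kJ/mol

Step 1: Use the two-temperature Arrhenius form: ln(k₂/k₁) = -Eₐ/R × (1/T₂ - 1/T₁)
Step 2: ln(k₂/k₁) = ln(3.167e-07/6.580e-02) = ln(4.81307e-06) = -12.2442
Step 3: 1/T₂ - 1/T₁ = 1/200 - 1/251 = 1.015936e-03 K⁻¹
Step 4: Eₐ = -R × ln(k₂/k₁) / (1/T₂ - 1/T₁) = -8.314 × -12.2442 / 1.015936e-03
Step 5: Eₐ = 1.0020e+05 J/mol = 100.2 kJ/mol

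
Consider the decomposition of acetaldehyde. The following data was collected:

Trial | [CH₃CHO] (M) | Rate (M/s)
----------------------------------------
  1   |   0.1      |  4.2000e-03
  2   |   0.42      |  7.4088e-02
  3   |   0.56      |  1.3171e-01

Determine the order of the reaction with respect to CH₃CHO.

second order (2)

Step 1: Compare trials to find order n where rate₂/rate₁ = ([CH₃CHO]₂/[CH₃CHO]₁)^n
Step 2: rate₂/rate₁ = 7.4088e-02/4.2000e-03 = 17.64
Step 3: [CH₃CHO]₂/[CH₃CHO]₁ = 0.42/0.1 = 4.2
Step 4: n = ln(17.64)/ln(4.2) = 2.00 ≈ 2
Step 5: The reaction is second order in CH₃CHO.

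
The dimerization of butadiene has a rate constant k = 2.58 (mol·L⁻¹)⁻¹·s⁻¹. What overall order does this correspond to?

second order (2)

Step 1: The units of k for an nth-order reaction are (concentration)^(1-n)·(time)⁻¹.
Step 2: Here k has units (mol·L⁻¹)⁻¹·s⁻¹, so the concentration exponent is -1.
Step 3: 1 - n = -1 ⇒ n = 2. The reaction is second order.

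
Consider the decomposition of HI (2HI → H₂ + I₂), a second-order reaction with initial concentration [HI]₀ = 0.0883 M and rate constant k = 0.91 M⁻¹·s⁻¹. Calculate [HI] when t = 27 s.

0.02786 M

Step 1: For a second-order reaction: 1/[HI] = 1/[HI]₀ + kt
Step 2: 1/[HI] = 1/0.0883 + 0.91 × 27
Step 3: 1/[HI] = 11.33 + 24.57 = 35.9
Step 4: [HI] = 1/35.9 = 0.02786 M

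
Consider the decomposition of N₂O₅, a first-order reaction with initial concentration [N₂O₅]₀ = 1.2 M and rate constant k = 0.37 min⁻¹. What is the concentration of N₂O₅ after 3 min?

0.3955 M

Step 1: For a first-order reaction: [N₂O₅] = [N₂O₅]₀ × e^(-kt)
Step 2: [N₂O₅] = 1.2 × e^(-0.37 × 3)
Step 3: [N₂O₅] = 1.2 × e^(-1.11)
Step 4: [N₂O₅] = 1.2 × 0.329559 = 0.3955 M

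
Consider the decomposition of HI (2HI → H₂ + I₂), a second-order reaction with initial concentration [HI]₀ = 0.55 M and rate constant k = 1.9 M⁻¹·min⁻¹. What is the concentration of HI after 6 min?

0.07565 M

Step 1: For a second-order reaction: 1/[HI] = 1/[HI]₀ + kt
Step 2: 1/[HI] = 1/0.55 + 1.9 × 6
Step 3: 1/[HI] = 1.818 + 11.4 = 13.22
Step 4: [HI] = 1/13.22 = 0.07565 M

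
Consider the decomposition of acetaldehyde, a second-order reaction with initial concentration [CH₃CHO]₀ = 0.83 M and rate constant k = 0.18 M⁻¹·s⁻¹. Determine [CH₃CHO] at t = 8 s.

0.3781 M

Step 1: For a second-order reaction: 1/[CH₃CHO] = 1/[CH₃CHO]₀ + kt
Step 2: 1/[CH₃CHO] = 1/0.83 + 0.18 × 8
Step 3: 1/[CH₃CHO] = 1.205 + 1.44 = 2.645
Step 4: [CH₃CHO] = 1/2.645 = 0.3781 M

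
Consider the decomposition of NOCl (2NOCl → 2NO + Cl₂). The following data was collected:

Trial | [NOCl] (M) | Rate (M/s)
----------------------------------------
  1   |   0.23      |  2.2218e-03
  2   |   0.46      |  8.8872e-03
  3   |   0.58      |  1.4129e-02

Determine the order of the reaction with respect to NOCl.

second order (2)

Step 1: Compare trials to find order n where rate₂/rate₁ = ([NOCl]₂/[NOCl]₁)^n
Step 2: rate₂/rate₁ = 8.8872e-03/2.2218e-03 = 4
Step 3: [NOCl]₂/[NOCl]₁ = 0.46/0.23 = 2
Step 4: n = ln(4)/ln(2) = 2.00 ≈ 2
Step 5: The reaction is second order in NOCl.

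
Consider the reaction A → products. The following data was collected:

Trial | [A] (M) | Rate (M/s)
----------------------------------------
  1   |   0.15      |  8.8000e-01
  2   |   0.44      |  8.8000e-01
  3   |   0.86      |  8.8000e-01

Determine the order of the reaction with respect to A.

zeroth order (0)

Step 1: Compare trials - when concentration changes, rate stays constant.
Step 2: rate₂/rate₁ = 8.8000e-01/8.8000e-01 = 1
Step 3: [A]₂/[A]₁ = 0.44/0.15 = 2.933
Step 4: Since rate ratio ≈ (conc ratio)^0, the reaction is zeroth order.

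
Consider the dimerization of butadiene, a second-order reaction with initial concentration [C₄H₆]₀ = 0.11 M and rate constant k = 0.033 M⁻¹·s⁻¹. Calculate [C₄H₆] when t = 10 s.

0.1061 M

Step 1: For a second-order reaction: 1/[C₄H₆] = 1/[C₄H₆]₀ + kt
Step 2: 1/[C₄H₆] = 1/0.11 + 0.033 × 10
Step 3: 1/[C₄H₆] = 9.091 + 0.33 = 9.421
Step 4: [C₄H₆] = 1/9.421 = 0.1061 M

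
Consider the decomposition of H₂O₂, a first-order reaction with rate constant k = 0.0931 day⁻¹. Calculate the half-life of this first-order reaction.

7.445 day

Step 1: For a first-order reaction, t₁/₂ = ln(2)/k
Step 2: t₁/₂ = ln(2)/0.0931
Step 3: t₁/₂ = 0.6931/0.0931 = 7.445 day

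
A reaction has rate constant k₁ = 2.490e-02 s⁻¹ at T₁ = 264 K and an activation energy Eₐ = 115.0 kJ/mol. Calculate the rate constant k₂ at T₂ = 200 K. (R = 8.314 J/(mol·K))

1.302e-09 s⁻¹

Step 1: Use the two-temperature Arrhenius form: ln(k₂/k₁) = -Eₐ/R × (1/T₂ - 1/T₁)
Step 2: Convert Eₐ to J/mol: 115.0 kJ/mol = 115000 J/mol
Step 3: 1/T₂ - 1/T₁ = 1/200 - 1/264 = 1.212121e-03 K⁻¹
Step 4: ln(k₂/k₁) = -115000/8.314 × 1.212121e-03 = -16.76617
Step 5: k₂ = k₁ × exp(-16.76617) = 2.490e-02 × 5.23052e-08 = 1.302e-09 s⁻¹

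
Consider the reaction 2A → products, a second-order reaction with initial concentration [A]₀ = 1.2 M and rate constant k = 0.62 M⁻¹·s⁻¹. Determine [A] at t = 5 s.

0.2542 M

Step 1: For a second-order reaction: 1/[A] = 1/[A]₀ + kt
Step 2: 1/[A] = 1/1.2 + 0.62 × 5
Step 3: 1/[A] = 0.8333 + 3.1 = 3.933
Step 4: [A] = 1/3.933 = 0.2542 M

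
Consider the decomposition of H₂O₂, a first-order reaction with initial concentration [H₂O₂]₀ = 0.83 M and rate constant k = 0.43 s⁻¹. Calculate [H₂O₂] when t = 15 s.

0.001312 M

Step 1: For a first-order reaction: [H₂O₂] = [H₂O₂]₀ × e^(-kt)
Step 2: [H₂O₂] = 0.83 × e^(-0.43 × 15)
Step 3: [H₂O₂] = 0.83 × e^(-6.45)
Step 4: [H₂O₂] = 0.83 × 0.00158052 = 0.001312 M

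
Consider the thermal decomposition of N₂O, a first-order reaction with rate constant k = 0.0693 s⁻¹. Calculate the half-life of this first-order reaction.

10 s

Step 1: For a first-order reaction, t₁/₂ = ln(2)/k
Step 2: t₁/₂ = ln(2)/0.0693
Step 3: t₁/₂ = 0.6931/0.0693 = 10 s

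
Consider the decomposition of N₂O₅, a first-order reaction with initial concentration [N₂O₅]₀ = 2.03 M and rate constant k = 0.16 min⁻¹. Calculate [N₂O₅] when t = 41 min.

0.002874 M

Step 1: For a first-order reaction: [N₂O₅] = [N₂O₅]₀ × e^(-kt)
Step 2: [N₂O₅] = 2.03 × e^(-0.16 × 41)
Step 3: [N₂O₅] = 2.03 × e^(-6.56)
Step 4: [N₂O₅] = 2.03 × 0.00141589 = 0.002874 M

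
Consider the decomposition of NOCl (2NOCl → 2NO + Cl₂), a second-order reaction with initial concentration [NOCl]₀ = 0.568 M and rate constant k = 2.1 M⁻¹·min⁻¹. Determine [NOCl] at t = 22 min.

0.02085 M

Step 1: For a second-order reaction: 1/[NOCl] = 1/[NOCl]₀ + kt
Step 2: 1/[NOCl] = 1/0.568 + 2.1 × 22
Step 3: 1/[NOCl] = 1.761 + 46.2 = 47.96
Step 4: [NOCl] = 1/47.96 = 0.02085 M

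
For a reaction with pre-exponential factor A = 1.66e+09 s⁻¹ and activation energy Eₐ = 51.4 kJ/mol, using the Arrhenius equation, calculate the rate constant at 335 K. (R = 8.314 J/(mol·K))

1.60e+01 s⁻¹

Step 1: Use the Arrhenius equation: k = A × exp(-Eₐ/RT)
Step 2: Convert Eₐ to J/mol: 51.4 kJ/mol = 51400 J/mol
Step 3: Calculate the exponent: -Eₐ/(RT) = -51400/(8.314 × 335) = -18.45476
Step 4: k = 1.66e+09 × exp(-18.45476)
Step 5: k = 1.66e+09 × 9.66495e-09 = 1.6044e+01 s⁻¹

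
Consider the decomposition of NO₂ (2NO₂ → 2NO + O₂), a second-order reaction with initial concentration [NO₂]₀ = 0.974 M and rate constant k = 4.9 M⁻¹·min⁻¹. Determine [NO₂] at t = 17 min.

0.01186 M

Step 1: For a second-order reaction: 1/[NO₂] = 1/[NO₂]₀ + kt
Step 2: 1/[NO₂] = 1/0.974 + 4.9 × 17
Step 3: 1/[NO₂] = 1.027 + 83.3 = 84.33
Step 4: [NO₂] = 1/84.33 = 0.01186 M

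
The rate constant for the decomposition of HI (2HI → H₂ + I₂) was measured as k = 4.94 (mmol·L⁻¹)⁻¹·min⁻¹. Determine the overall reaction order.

second order (2)

Step 1: The units of k for an nth-order reaction are (concentration)^(1-n)·(time)⁻¹.
Step 2: Here k has units (mmol·L⁻¹)⁻¹·min⁻¹, so the concentration exponent is -1.
Step 3: 1 - n = -1 ⇒ n = 2. The reaction is second order.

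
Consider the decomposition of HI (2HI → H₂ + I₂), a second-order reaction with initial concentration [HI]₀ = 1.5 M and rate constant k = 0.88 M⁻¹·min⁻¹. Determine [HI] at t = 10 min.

0.1056 M

Step 1: For a second-order reaction: 1/[HI] = 1/[HI]₀ + kt
Step 2: 1/[HI] = 1/1.5 + 0.88 × 10
Step 3: 1/[HI] = 0.6667 + 8.8 = 9.467
Step 4: [HI] = 1/9.467 = 0.1056 M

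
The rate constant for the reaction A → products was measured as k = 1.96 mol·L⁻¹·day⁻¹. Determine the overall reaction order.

zeroth order (0)

Step 1: The units of k for an nth-order reaction are (concentration)^(1-n)·(time)⁻¹.
Step 2: Here k has units mol·L⁻¹·day⁻¹, so the concentration exponent is 1.
Step 3: 1 - n = 1 ⇒ n = 0. The reaction is zeroth order.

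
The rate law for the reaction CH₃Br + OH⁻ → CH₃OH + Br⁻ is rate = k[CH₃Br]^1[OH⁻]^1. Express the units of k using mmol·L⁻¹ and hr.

(mmol·L⁻¹)⁻¹·hr⁻¹

Step 1: Overall order = 1 + 1 = 2.
Step 2: rate has units mmol·L⁻¹·hr⁻¹; [CH₃Br]^1[OH⁻]^1 has units (mmol·L⁻¹)^2.
Step 3: k = rate/([CH₃Br]^1[OH⁻]^1), so units of k = (mmol·L⁻¹)^(1-2)·hr⁻¹ = (mmol·L⁻¹)⁻¹·hr⁻¹.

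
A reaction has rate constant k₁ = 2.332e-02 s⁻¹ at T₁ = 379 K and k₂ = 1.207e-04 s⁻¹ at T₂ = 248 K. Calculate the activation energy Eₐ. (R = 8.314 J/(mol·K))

31.4 kJ/mol

Step 1: Use the two-temperature Arrhenius form: ln(k₂/k₁) = -Eₐ/R × (1/T₂ - 1/T₁)
Step 2: ln(k₂/k₁) = ln(1.207e-04/2.332e-02) = ln(0.00517581) = -5.26376
Step 3: 1/T₂ - 1/T₁ = 1/248 - 1/379 = 1.393736e-03 K⁻¹
Step 4: Eₐ = -R × ln(k₂/k₁) / (1/T₂ - 1/T₁) = -8.314 × -5.26376 / 1.393736e-03
Step 5: Eₐ = 3.1400e+04 J/mol = 31.4 kJ/mol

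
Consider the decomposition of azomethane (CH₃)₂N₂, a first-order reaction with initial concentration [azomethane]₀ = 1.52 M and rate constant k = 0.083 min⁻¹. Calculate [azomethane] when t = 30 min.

0.126 M

Step 1: For a first-order reaction: [azomethane] = [azomethane]₀ × e^(-kt)
Step 2: [azomethane] = 1.52 × e^(-0.083 × 30)
Step 3: [azomethane] = 1.52 × e^(-2.49)
Step 4: [azomethane] = 1.52 × 0.08291 = 0.126 M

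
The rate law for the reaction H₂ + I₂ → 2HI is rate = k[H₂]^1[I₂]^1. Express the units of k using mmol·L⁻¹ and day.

(mmol·L⁻¹)⁻¹·day⁻¹

Step 1: Overall order = 1 + 1 = 2.
Step 2: rate has units mmol·L⁻¹·day⁻¹; [H₂]^1[I₂]^1 has units (mmol·L⁻¹)^2.
Step 3: k = rate/([H₂]^1[I₂]^1), so units of k = (mmol·L⁻¹)^(1-2)·day⁻¹ = (mmol·L⁻¹)⁻¹·day⁻¹.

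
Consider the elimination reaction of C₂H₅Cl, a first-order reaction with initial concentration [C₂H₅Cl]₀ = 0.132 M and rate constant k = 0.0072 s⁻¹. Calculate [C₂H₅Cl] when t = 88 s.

0.07005 M

Step 1: For a first-order reaction: [C₂H₅Cl] = [C₂H₅Cl]₀ × e^(-kt)
Step 2: [C₂H₅Cl] = 0.132 × e^(-0.0072 × 88)
Step 3: [C₂H₅Cl] = 0.132 × e^(-0.6336)
Step 4: [C₂H₅Cl] = 0.132 × 0.530678 = 0.07005 M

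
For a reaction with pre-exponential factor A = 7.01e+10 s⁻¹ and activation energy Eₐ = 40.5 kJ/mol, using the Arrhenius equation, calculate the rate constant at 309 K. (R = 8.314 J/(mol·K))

9.98e+03 s⁻¹

Step 1: Use the Arrhenius equation: k = A × exp(-Eₐ/RT)
Step 2: Convert Eₐ to J/mol: 40.5 kJ/mol = 40500 J/mol
Step 3: Calculate the exponent: -Eₐ/(RT) = -40500/(8.314 × 309) = -15.76473
Step 4: k = 7.01e+10 × exp(-15.76473)
Step 5: k = 7.01e+10 × 1.42385e-07 = 9.9812e+03 s⁻¹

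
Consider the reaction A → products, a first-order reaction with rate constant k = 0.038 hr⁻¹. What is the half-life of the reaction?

18.24 hr

Step 1: For a first-order reaction, t₁/₂ = ln(2)/k
Step 2: t₁/₂ = ln(2)/0.038
Step 3: t₁/₂ = 0.6931/0.038 = 18.24 hr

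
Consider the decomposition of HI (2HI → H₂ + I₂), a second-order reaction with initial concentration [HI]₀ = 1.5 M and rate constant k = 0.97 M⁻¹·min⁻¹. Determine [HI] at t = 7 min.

0.1341 M

Step 1: For a second-order reaction: 1/[HI] = 1/[HI]₀ + kt
Step 2: 1/[HI] = 1/1.5 + 0.97 × 7
Step 3: 1/[HI] = 0.6667 + 6.79 = 7.457
Step 4: [HI] = 1/7.457 = 0.1341 M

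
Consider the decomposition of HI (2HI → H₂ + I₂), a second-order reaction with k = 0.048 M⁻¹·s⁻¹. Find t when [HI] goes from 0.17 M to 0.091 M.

106.4 s

Step 1: For second-order: t = (1/[HI] - 1/[HI]₀)/k
Step 2: t = (1/0.091 - 1/0.17)/0.048
Step 3: t = (10.99 - 5.882)/0.048
Step 4: t = 5.107/0.048 = 106.4 s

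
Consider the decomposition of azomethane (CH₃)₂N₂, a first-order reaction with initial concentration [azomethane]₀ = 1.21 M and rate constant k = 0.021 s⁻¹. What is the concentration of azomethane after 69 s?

0.2841 M

Step 1: For a first-order reaction: [azomethane] = [azomethane]₀ × e^(-kt)
Step 2: [azomethane] = 1.21 × e^(-0.021 × 69)
Step 3: [azomethane] = 1.21 × e^(-1.449)
Step 4: [azomethane] = 1.21 × 0.234805 = 0.2841 M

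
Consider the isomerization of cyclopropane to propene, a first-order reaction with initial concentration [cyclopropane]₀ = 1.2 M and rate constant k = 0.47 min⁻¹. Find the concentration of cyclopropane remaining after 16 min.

0.0006506 M

Step 1: For a first-order reaction: [cyclopropane] = [cyclopropane]₀ × e^(-kt)
Step 2: [cyclopropane] = 1.2 × e^(-0.47 × 16)
Step 3: [cyclopropane] = 1.2 × e^(-7.52)
Step 4: [cyclopropane] = 1.2 × 0.000542133 = 0.0006506 M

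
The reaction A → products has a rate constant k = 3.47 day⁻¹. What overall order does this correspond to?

first order (1)

Step 1: The units of k for an nth-order reaction are (concentration)^(1-n)·(time)⁻¹.
Step 2: Here k has units day⁻¹, so the concentration exponent is 0.
Step 3: 1 - n = 0 ⇒ n = 1. The reaction is first order.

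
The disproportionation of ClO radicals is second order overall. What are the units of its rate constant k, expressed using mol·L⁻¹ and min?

(mol·L⁻¹)⁻¹·min⁻¹

Step 1: For overall order n, rate = k × (concentration)^n.
Step 2: Rate has units mol·L⁻¹·min⁻¹; concentration term has units (mol·L⁻¹)^2.
Step 3: k = rate / (concentration)^n, so units of k = (mol·L⁻¹)^(1-2)·min⁻¹ = (mol·L⁻¹)⁻¹·min⁻¹.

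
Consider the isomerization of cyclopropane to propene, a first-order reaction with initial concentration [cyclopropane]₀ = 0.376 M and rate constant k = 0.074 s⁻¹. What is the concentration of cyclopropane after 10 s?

0.1794 M

Step 1: For a first-order reaction: [cyclopropane] = [cyclopropane]₀ × e^(-kt)
Step 2: [cyclopropane] = 0.376 × e^(-0.074 × 10)
Step 3: [cyclopropane] = 0.376 × e^(-0.74)
Step 4: [cyclopropane] = 0.376 × 0.477114 = 0.1794 M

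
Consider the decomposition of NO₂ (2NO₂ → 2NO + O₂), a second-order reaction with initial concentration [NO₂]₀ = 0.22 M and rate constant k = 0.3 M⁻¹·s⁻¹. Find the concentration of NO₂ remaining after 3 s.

0.1836 M

Step 1: For a second-order reaction: 1/[NO₂] = 1/[NO₂]₀ + kt
Step 2: 1/[NO₂] = 1/0.22 + 0.3 × 3
Step 3: 1/[NO₂] = 4.545 + 0.9 = 5.445
Step 4: [NO₂] = 1/5.445 = 0.1836 M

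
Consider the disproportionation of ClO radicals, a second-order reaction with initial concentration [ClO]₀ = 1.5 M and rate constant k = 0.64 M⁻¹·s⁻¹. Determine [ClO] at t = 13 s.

0.1113 M

Step 1: For a second-order reaction: 1/[ClO] = 1/[ClO]₀ + kt
Step 2: 1/[ClO] = 1/1.5 + 0.64 × 13
Step 3: 1/[ClO] = 0.6667 + 8.32 = 8.987
Step 4: [ClO] = 1/8.987 = 0.1113 M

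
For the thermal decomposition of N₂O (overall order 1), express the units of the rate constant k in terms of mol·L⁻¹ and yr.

yr⁻¹

Step 1: For overall order n, rate = k × (concentration)^n.
Step 2: Rate has units mol·L⁻¹·yr⁻¹; concentration term has units (mol·L⁻¹)^1.
Step 3: k = rate / (concentration)^n, so units of k = (mol·L⁻¹)^(1-1)·yr⁻¹ = yr⁻¹.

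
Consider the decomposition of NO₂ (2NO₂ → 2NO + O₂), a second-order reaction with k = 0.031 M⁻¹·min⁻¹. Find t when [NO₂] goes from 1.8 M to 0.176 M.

165.4 min

Step 1: For second-order: t = (1/[NO₂] - 1/[NO₂]₀)/k
Step 2: t = (1/0.176 - 1/1.8)/0.031
Step 3: t = (5.682 - 0.5556)/0.031
Step 4: t = 5.126/0.031 = 165.4 min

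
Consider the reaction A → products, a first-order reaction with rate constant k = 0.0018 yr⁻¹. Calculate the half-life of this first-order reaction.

385.1 yr

Step 1: For a first-order reaction, t₁/₂ = ln(2)/k
Step 2: t₁/₂ = ln(2)/0.0018
Step 3: t₁/₂ = 0.6931/0.0018 = 385.1 yr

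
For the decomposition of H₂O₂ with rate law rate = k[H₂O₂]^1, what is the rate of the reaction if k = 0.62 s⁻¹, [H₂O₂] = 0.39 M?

0.2418 M/s

Step 1: Identify the rate law: rate = k[H₂O₂]^1
Step 2: Substitute values: rate = 0.62 × (0.39)^1
Step 3: Calculate: rate = 0.62 × 0.39 = 0.2418 M/s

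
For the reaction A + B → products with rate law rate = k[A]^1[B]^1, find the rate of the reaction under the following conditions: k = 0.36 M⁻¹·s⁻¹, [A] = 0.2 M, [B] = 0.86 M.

0.06192 M/s

Step 1: The rate law is rate = k[A]^1[B]^1
Step 2: Substitute: rate = 0.36 × (0.2)^1 × (0.86)^1
Step 3: rate = 0.36 × 0.2 × 0.86 = 0.06192 M/s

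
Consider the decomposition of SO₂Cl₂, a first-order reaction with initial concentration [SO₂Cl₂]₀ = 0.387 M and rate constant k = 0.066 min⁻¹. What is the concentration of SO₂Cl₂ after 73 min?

0.003128 M

Step 1: For a first-order reaction: [SO₂Cl₂] = [SO₂Cl₂]₀ × e^(-kt)
Step 2: [SO₂Cl₂] = 0.387 × e^(-0.066 × 73)
Step 3: [SO₂Cl₂] = 0.387 × e^(-4.818)
Step 4: [SO₂Cl₂] = 0.387 × 0.00808294 = 0.003128 M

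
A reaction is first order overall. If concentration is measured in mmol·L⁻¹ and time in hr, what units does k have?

hr⁻¹

Step 1: For overall order n, rate = k × (concentration)^n.
Step 2: Rate has units mmol·L⁻¹·hr⁻¹; concentration term has units (mmol·L⁻¹)^1.
Step 3: k = rate / (concentration)^n, so units of k = (mmol·L⁻¹)^(1-1)·hr⁻¹ = hr⁻¹.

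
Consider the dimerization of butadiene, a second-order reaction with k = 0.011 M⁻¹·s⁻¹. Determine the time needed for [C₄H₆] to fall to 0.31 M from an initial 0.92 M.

194.4 s

Step 1: For second-order: t = (1/[C₄H₆] - 1/[C₄H₆]₀)/k
Step 2: t = (1/0.31 - 1/0.92)/0.011
Step 3: t = (3.226 - 1.087)/0.011
Step 4: t = 2.139/0.011 = 194.4 s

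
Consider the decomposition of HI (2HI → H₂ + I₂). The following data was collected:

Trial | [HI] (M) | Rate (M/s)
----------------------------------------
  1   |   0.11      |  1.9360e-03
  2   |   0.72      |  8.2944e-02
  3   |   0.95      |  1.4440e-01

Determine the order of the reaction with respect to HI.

second order (2)

Step 1: Compare trials to find order n where rate₂/rate₁ = ([HI]₂/[HI]₁)^n
Step 2: rate₂/rate₁ = 8.2944e-02/1.9360e-03 = 42.84
Step 3: [HI]₂/[HI]₁ = 0.72/0.11 = 6.545
Step 4: n = ln(42.84)/ln(6.545) = 2.00 ≈ 2
Step 5: The reaction is second order in HI.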